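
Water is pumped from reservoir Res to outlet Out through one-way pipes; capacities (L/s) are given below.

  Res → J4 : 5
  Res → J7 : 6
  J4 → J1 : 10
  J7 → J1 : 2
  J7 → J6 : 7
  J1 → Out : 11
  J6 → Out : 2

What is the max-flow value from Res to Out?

9

Augment Res→J4→J1→Out: bottleneck 5, flow now 5.
Augment Res→J7→J1→Out: bottleneck 2, flow now 7.
Augment Res→J7→J6→Out: bottleneck 2, flow now 9.
No augmenting path remains; maximum flow = 9.
In the residual graph, reachable from Res: {Res, J7, J6}.
Min-cut edges: Res→J4 (5), J7→J1 (2), J6→Out (2); capacity 5 + 2 + 2 = 9.
This cut is saturated, so no flow can exceed 9.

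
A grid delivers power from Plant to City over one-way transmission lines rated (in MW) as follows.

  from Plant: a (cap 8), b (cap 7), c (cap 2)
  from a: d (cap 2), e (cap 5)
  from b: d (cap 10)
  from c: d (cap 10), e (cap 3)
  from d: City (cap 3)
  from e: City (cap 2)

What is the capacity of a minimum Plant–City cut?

5

Augment Plant→a→d→City: bottleneck 2, flow now 2.
Augment Plant→a→e→City: bottleneck 2, flow now 4.
Augment Plant→b→d→City: bottleneck 1, flow now 5.
No augmenting path remains; maximum flow = 5.
By max-flow min-cut, the minimum cut capacity equals the max flow.
In the residual graph, reachable from Plant: {Plant, a, b, c, d, e}.
Min-cut edges: d→City (3), e→City (2); capacity 3 + 2 = 5.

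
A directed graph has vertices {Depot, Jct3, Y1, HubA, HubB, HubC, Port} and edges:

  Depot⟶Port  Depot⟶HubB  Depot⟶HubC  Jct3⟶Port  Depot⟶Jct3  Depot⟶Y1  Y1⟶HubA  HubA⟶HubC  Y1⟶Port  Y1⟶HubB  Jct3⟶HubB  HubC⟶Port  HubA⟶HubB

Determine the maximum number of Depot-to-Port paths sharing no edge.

4

Assign every edge capacity 1; by Menger, the answer equals the max flow.
Path Depot→Port (+1); total 1.
Path Depot→Jct3→Port (+1); total 2.
Path Depot→Y1→Port (+1); total 3.
Path Depot→HubC→Port (+1); total 4.
No residual Depot→Port path; max flow = 4.
Certifying cut of size 4: {Depot→HubC, Depot→Jct3, Depot→Port, Depot→Y1}.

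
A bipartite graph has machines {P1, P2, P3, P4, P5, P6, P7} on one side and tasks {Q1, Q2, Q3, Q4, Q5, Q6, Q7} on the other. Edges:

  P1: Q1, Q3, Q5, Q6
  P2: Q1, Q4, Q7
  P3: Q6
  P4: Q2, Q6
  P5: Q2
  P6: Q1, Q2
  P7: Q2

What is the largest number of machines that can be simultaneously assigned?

5

Unit-capacity flow: source→left, listed edges, right→sink; max matching = max flow.
Augmenting path P1→Q1 (+1); matched 1.
Augmenting path P2→Q4 (+1); matched 2.
Augmenting path P3→Q6 (+1); matched 3.
Augmenting path P4→Q2 (+1); matched 4.
Augmenting path P6→Q1→P1→Q3 (+1); matched 5.
No augmenting path remains; maximum matching = 5.
König certificate: {P1, P2, P6, Q2, Q6} is a vertex cover of size 5 (every listed pair touches it), so no matching can be larger.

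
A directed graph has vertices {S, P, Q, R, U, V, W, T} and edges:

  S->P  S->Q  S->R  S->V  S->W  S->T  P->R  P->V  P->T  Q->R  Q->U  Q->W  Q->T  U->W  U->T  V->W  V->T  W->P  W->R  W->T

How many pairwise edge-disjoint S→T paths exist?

Assign every edge capacity 1; by Menger, the answer equals the max flow.
Path S→T (+1); total 1.
Path S→P→T (+1); total 2.
Path S→Q→T (+1); total 3.
Path S→V→T (+1); total 4.
Path S→W→T (+1); total 5.
No residual S→T path; max flow = 5.
Certifying cut of size 5: {S→P, S→Q, S→T, S→V, S→W}.

5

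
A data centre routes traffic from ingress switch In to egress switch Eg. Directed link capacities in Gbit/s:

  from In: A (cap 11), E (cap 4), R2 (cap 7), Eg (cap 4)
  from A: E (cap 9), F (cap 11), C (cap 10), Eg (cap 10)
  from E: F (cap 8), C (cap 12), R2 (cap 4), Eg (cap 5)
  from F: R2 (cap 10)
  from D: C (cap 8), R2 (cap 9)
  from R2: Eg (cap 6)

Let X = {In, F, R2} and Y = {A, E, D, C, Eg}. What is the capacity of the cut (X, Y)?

25

Edges leaving {In, F, R2}: In→A (11), In→E (4), In→Eg (4), R2→Eg (6).
Cut capacity = 11 + 4 + 4 + 6 = 25.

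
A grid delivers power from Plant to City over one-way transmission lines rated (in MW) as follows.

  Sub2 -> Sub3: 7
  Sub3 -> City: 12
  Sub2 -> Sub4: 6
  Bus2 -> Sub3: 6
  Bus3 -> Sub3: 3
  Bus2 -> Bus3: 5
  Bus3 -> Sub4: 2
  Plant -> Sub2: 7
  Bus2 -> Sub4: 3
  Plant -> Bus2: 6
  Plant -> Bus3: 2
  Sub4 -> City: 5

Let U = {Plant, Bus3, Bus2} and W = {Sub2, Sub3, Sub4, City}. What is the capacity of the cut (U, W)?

Edges leaving {Plant, Bus3, Bus2}: Plant→Sub2 (7), Bus3→Sub3 (3), Bus3→Sub4 (2), Bus2→Sub3 (6), Bus2→Sub4 (3).
Cut capacity = 7 + 3 + 2 + 6 + 3 = 21.

21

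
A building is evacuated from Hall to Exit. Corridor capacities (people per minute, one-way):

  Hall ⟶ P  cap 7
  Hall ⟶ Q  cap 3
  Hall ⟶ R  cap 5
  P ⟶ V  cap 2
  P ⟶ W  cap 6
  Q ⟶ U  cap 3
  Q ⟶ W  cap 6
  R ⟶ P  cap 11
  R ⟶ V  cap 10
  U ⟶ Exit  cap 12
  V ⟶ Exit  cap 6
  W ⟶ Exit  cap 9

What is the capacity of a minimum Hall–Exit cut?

15

Augment Hall→P→V→Exit: bottleneck 2, flow now 2.
Augment Hall→P→W→Exit: bottleneck 5, flow now 7.
Augment Hall→Q→U→Exit: bottleneck 3, flow now 10.
Augment Hall→R→V→Exit: bottleneck 4, flow now 14.
Augment Hall→R→P→W→Exit: bottleneck 1, flow now 15.
No augmenting path remains; maximum flow = 15.
By max-flow min-cut, the minimum cut capacity equals the max flow.
In the residual graph, reachable from Hall: {Hall}.
Min-cut edges: Hall→P (7), Hall→Q (3), Hall→R (5); capacity 7 + 3 + 5 = 15.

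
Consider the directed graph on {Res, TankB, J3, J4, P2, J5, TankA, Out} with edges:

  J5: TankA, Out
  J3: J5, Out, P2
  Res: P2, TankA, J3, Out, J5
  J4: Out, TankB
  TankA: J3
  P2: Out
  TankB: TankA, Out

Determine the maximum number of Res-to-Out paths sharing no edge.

Assign every edge capacity 1; by Menger, the answer equals the max flow.
Path Res→Out (+1); total 1.
Path Res→J3→Out (+1); total 2.
Path Res→P2→Out (+1); total 3.
Path Res→J5→Out (+1); total 4.
No residual Res→Out path; max flow = 4.
Certifying cut of size 4: {J3→Out, J5→Out, P2→Out, Res→Out}.

4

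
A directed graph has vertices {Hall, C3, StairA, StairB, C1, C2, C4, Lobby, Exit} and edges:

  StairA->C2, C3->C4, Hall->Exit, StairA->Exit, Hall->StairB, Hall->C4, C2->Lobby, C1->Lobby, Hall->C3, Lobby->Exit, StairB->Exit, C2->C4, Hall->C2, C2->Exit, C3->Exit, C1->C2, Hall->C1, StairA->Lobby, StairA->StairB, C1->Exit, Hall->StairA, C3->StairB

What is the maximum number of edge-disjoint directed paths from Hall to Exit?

6

Assign every edge capacity 1; by Menger, the answer equals the max flow.
Path Hall→Exit (+1); total 1.
Path Hall→C3→Exit (+1); total 2.
Path Hall→StairA→Exit (+1); total 3.
Path Hall→StairB→Exit (+1); total 4.
Path Hall→C1→Exit (+1); total 5.
Path Hall→C2→Exit (+1); total 6.
No residual Hall→Exit path; max flow = 6.
Certifying cut of size 6: {Hall→C1, Hall→C2, Hall→C3, Hall→Exit, Hall→StairA, Hall→StairB}.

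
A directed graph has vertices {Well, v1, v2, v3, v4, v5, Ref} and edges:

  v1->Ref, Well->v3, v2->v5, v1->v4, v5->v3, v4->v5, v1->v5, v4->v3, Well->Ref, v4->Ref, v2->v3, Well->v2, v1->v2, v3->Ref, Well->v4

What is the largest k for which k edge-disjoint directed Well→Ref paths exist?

Assign every edge capacity 1; by Menger, the answer equals the max flow.
Path Well→Ref (+1); total 1.
Path Well→v3→Ref (+1); total 2.
Path Well→v4→Ref (+1); total 3.
No residual Well→Ref path; max flow = 3.
Certifying cut of size 3: {Well→Ref, Well→v4, v3→Ref}.

3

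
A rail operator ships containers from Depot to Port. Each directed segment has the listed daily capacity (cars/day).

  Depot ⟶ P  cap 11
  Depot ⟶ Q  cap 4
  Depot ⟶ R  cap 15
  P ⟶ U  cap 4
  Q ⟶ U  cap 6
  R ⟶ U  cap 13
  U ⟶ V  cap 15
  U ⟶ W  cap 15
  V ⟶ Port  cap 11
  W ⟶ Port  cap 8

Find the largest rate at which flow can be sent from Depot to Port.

19

Augment Depot→P→U→V→Port: bottleneck 4, flow now 4.
Augment Depot→Q→U→V→Port: bottleneck 4, flow now 8.
Augment Depot→R→U→V→Port: bottleneck 3, flow now 11.
Augment Depot→R→U→W→Port: bottleneck 8, flow now 19.
No augmenting path remains; maximum flow = 19.
In the residual graph, reachable from Depot: {Depot, P, Q, R, U, V, W}.
Min-cut edges: V→Port (11), W→Port (8); capacity 11 + 8 = 19.
This cut is saturated, so no flow can exceed 19.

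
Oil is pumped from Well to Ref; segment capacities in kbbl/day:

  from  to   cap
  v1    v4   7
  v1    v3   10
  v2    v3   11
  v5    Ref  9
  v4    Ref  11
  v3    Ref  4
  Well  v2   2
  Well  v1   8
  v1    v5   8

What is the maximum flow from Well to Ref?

10

Augment Well→v1→v3→Ref: bottleneck 4, flow now 4.
Augment Well→v1→v4→Ref: bottleneck 4, flow now 8.
Augment Well→v2→v3→v1→v4→Ref: bottleneck 2, flow now 10. (uses reverse residual edge)
No augmenting path remains; maximum flow = 10.
In the residual graph, reachable from Well: {Well}.
Min-cut edges: Well→v1 (8), Well→v2 (2); capacity 8 + 2 = 10.
This cut is saturated, so no flow can exceed 10.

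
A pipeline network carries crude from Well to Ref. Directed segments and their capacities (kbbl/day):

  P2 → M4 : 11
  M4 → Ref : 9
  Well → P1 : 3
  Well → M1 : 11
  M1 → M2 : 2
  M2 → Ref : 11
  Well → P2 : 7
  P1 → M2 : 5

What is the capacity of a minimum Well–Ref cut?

12

Augment Well→M1→M2→Ref: bottleneck 2, flow now 2.
Augment Well→P2→M4→Ref: bottleneck 7, flow now 9.
Augment Well→P1→M2→Ref: bottleneck 3, flow now 12.
No augmenting path remains; maximum flow = 12.
By max-flow min-cut, the minimum cut capacity equals the max flow.
In the residual graph, reachable from Well: {Well, M1}.
Min-cut edges: Well→P2 (7), Well→P1 (3), M1→M2 (2); capacity 7 + 3 + 2 = 12.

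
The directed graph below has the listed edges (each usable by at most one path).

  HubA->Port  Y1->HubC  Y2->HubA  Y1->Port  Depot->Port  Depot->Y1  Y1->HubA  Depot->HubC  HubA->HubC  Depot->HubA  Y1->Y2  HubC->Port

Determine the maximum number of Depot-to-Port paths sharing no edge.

4

Assign every edge capacity 1; by Menger, the answer equals the max flow.
Path Depot→Port (+1); total 1.
Path Depot→Y1→Port (+1); total 2.
Path Depot→HubC→Port (+1); total 3.
Path Depot→HubA→Port (+1); total 4.
No residual Depot→Port path; max flow = 4.
Certifying cut of size 4: {Depot→HubA, Depot→HubC, Depot→Port, Depot→Y1}.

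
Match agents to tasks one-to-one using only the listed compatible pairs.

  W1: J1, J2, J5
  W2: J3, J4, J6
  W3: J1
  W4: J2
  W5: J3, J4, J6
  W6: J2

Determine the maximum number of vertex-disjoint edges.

5

Unit-capacity flow: source→left, listed edges, right→sink; max matching = max flow.
Augmenting path W1→J1 (+1); matched 1.
Augmenting path W2→J3 (+1); matched 2.
Augmenting path W4→J2 (+1); matched 3.
Augmenting path W5→J4 (+1); matched 4.
Augmenting path W3→J1→W1→J5 (+1); matched 5.
No augmenting path remains; maximum matching = 5.
König certificate: {W1, W2, W3, W5, J2} is a vertex cover of size 5 (every listed pair touches it), so no matching can be larger.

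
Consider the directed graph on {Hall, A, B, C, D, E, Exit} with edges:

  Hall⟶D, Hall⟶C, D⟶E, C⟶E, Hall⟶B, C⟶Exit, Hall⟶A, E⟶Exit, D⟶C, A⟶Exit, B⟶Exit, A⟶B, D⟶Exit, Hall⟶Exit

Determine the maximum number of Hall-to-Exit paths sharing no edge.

5

Assign every edge capacity 1; by Menger, the answer equals the max flow.
Path Hall→Exit (+1); total 1.
Path Hall→A→Exit (+1); total 2.
Path Hall→B→Exit (+1); total 3.
Path Hall→C→Exit (+1); total 4.
Path Hall→D→Exit (+1); total 5.
No residual Hall→Exit path; max flow = 5.
Certifying cut of size 5: {Hall→A, Hall→B, Hall→C, Hall→D, Hall→Exit}.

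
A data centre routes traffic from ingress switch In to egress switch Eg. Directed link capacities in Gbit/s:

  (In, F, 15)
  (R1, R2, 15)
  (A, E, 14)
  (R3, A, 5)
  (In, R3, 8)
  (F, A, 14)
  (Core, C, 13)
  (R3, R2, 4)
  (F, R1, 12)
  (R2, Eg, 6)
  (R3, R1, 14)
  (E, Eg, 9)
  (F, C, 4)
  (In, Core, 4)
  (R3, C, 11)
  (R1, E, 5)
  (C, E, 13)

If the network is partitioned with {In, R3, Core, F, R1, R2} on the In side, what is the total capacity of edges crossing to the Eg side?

58

Edges leaving {In, R3, Core, F, R1, R2}: R3→C (11), R3→A (5), Core→C (13), F→C (4), F→A (14), R1→E (5), R2→Eg (6).
Cut capacity = 11 + 5 + 13 + 4 + 14 + 5 + 6 = 58.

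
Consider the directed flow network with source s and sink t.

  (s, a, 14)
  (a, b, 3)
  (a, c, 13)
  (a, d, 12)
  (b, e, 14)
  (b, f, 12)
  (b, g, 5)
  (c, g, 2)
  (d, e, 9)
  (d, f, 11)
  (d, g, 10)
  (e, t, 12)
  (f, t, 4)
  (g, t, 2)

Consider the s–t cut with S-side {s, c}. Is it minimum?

Given cut capacity: 14 + 2 = 16.
Augment s→a→b→e→t: bottleneck 3, flow now 3.
Augment s→a→c→g→t: bottleneck 2, flow now 5.
Augment s→a→d→e→t: bottleneck 9, flow now 14.
No augmenting path remains; maximum flow = 14.
In the residual graph, reachable from s: {s}.
Min-cut edges: s→a (14); capacity 14 = 14.
Cut capacity 16 exceeds the max flow 14, so it is not minimum.

No — its capacity is 16, but the minimum cut has capacity 14.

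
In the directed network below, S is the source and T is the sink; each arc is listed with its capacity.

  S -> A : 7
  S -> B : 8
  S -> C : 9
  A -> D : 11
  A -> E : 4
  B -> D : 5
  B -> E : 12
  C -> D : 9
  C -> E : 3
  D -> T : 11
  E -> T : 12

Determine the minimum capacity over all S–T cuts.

Augment S→A→D→T: bottleneck 7, flow now 7.
Augment S→B→D→T: bottleneck 4, flow now 11.
Augment S→B→E→T: bottleneck 4, flow now 15.
Augment S→C→E→T: bottleneck 3, flow now 18.
Augment S→C→D→A→E→T: bottleneck 4, flow now 22. (uses reverse residual edge)
Augment S→C→D→B→E→T: bottleneck 1, flow now 23. (uses reverse residual edge)
No augmenting path remains; maximum flow = 23.
By max-flow min-cut, the minimum cut capacity equals the max flow.
In the residual graph, reachable from S: {S, A, B, C, D, E}.
Min-cut edges: D→T (11), E→T (12); capacity 11 + 12 = 23.

23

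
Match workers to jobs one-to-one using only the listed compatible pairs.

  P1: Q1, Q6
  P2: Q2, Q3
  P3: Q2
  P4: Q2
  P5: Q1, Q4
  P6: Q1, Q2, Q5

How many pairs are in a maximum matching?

5

Unit-capacity flow: source→left, listed edges, right→sink; max matching = max flow.
Augmenting path P1→Q1 (+1); matched 1.
Augmenting path P2→Q2 (+1); matched 2.
Augmenting path P5→Q4 (+1); matched 3.
Augmenting path P6→Q5 (+1); matched 4.
Augmenting path P3→Q2→P2→Q3 (+1); matched 5.
No augmenting path remains; maximum matching = 5.
König certificate: {P1, P2, P5, P6, Q2} is a vertex cover of size 5 (every listed pair touches it), so no matching can be larger.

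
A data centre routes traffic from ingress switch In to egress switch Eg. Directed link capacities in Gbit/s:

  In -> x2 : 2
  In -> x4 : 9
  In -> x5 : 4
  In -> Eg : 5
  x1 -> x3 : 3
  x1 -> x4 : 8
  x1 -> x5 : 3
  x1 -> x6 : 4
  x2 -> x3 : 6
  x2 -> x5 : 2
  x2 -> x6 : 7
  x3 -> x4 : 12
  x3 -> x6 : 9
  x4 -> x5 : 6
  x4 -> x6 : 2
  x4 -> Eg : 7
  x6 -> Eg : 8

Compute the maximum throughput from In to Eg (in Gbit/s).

16

Augment In→Eg: bottleneck 5, flow now 5.
Augment In→x4→Eg: bottleneck 7, flow now 12.
Augment In→x2→x6→Eg: bottleneck 2, flow now 14.
Augment In→x4→x6→Eg: bottleneck 2, flow now 16.
No augmenting path remains; maximum flow = 16.
In the residual graph, reachable from In: {In, x5}.
Min-cut edges: In→x2 (2), In→x4 (9), In→Eg (5); capacity 2 + 9 + 5 = 16.
This cut is saturated, so no flow can exceed 16.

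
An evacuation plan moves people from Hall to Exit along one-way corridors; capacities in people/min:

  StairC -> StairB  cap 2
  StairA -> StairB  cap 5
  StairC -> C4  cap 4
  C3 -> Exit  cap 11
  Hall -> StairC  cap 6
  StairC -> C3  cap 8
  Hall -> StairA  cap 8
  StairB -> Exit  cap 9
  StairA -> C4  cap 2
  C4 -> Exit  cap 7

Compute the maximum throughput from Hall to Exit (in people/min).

13

Augment Hall→StairA→StairB→Exit: bottleneck 5, flow now 5.
Augment Hall→StairA→C4→Exit: bottleneck 2, flow now 7.
Augment Hall→StairC→StairB→Exit: bottleneck 2, flow now 9.
Augment Hall→StairC→C3→Exit: bottleneck 4, flow now 13.
No augmenting path remains; maximum flow = 13.
In the residual graph, reachable from Hall: {Hall, StairA}.
Min-cut edges: Hall→StairC (6), StairA→StairB (5), StairA→C4 (2); capacity 6 + 5 + 2 = 13.
This cut is saturated, so no flow can exceed 13.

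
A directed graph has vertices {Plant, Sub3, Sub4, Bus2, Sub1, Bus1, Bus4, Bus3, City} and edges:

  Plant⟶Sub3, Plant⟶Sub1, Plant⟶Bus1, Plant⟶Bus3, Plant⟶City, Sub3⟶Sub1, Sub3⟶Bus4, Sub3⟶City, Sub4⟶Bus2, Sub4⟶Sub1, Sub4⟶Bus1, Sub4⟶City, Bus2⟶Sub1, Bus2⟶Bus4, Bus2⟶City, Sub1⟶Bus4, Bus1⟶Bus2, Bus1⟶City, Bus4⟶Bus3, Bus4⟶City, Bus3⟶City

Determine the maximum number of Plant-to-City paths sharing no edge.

5

Assign every edge capacity 1; by Menger, the answer equals the max flow.
Path Plant→City (+1); total 1.
Path Plant→Sub3→City (+1); total 2.
Path Plant→Bus1→City (+1); total 3.
Path Plant→Bus3→City (+1); total 4.
Path Plant→Sub1→Bus4→City (+1); total 5.
No residual Plant→City path; max flow = 5.
Certifying cut of size 5: {Plant→Bus1, Plant→Bus3, Plant→City, Plant→Sub1, Plant→Sub3}.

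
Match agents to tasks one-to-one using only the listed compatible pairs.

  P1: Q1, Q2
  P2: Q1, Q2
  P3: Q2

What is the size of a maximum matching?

2

Unit-capacity flow: source→left, listed edges, right→sink; max matching = max flow.
Augmenting path P1→Q1 (+1); matched 1.
Augmenting path P2→Q2 (+1); matched 2.
No augmenting path remains; maximum matching = 2.
König certificate: {Q1, Q2} is a vertex cover of size 2 (every listed pair touches it), so no matching can be larger.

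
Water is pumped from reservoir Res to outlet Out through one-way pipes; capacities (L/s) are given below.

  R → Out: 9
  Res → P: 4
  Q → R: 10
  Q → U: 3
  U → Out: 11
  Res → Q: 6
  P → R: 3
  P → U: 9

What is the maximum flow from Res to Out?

Augment Res→P→R→Out: bottleneck 3, flow now 3.
Augment Res→P→U→Out: bottleneck 1, flow now 4.
Augment Res→Q→R→Out: bottleneck 6, flow now 10.
No augmenting path remains; maximum flow = 10.
In the residual graph, reachable from Res: {Res}.
Min-cut edges: Res→P (4), Res→Q (6); capacity 4 + 6 = 10.
This cut is saturated, so no flow can exceed 10.

10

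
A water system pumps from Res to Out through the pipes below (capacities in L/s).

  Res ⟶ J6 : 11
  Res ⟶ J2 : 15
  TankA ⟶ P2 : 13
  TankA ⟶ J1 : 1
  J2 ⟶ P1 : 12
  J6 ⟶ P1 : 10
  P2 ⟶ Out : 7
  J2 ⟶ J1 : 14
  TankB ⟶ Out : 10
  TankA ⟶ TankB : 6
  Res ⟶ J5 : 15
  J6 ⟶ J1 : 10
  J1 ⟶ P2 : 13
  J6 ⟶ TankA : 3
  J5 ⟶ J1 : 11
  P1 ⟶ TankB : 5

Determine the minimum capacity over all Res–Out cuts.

15

Augment Res→J6→J1→P2→Out: bottleneck 7, flow now 7.
Augment Res→J6→P1→TankB→Out: bottleneck 4, flow now 11.
Augment Res→J2→P1→TankB→Out: bottleneck 1, flow now 12.
Augment Res→J5→J1→J6→TankA→TankB→Out: bottleneck 3, flow now 15. (uses reverse residual edge)
No augmenting path remains; maximum flow = 15.
By max-flow min-cut, the minimum cut capacity equals the max flow.
In the residual graph, reachable from Res: {Res, J6, J5, J2, J1, P1, P2}.
Min-cut edges: J6→TankA (3), P1→TankB (5), P2→Out (7); capacity 3 + 5 + 7 = 15.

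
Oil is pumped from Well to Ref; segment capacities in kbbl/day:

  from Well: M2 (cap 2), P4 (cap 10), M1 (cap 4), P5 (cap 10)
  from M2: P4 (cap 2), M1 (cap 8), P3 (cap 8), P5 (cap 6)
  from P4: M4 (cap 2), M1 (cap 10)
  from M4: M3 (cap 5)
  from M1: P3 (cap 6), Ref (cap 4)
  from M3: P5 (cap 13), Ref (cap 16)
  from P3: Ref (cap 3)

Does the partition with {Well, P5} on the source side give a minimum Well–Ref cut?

Given cut capacity: 2 + 10 + 4 = 16.
Augment Well→M1→Ref: bottleneck 4, flow now 4.
Augment Well→M2→P3→Ref: bottleneck 2, flow now 6.
Augment Well→P4→M4→M3→Ref: bottleneck 2, flow now 8.
Augment Well→P4→M1→P3→Ref: bottleneck 1, flow now 9.
No augmenting path remains; maximum flow = 9.
In the residual graph, reachable from Well: {Well, M2, P4, M1, P3, P5}.
Min-cut edges: P4→M4 (2), M1→Ref (4), P3→Ref (3); capacity 2 + 4 + 3 = 9.
Cut capacity 16 exceeds the max flow 9, so it is not minimum.

No — its capacity is 16, but the minimum cut has capacity 9.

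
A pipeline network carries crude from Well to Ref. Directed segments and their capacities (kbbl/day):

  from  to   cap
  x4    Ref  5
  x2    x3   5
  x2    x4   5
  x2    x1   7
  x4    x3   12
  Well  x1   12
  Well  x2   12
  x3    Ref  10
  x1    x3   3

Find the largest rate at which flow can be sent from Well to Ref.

13

Augment Well→x1→x3→Ref: bottleneck 3, flow now 3.
Augment Well→x2→x3→Ref: bottleneck 5, flow now 8.
Augment Well→x2→x4→Ref: bottleneck 5, flow now 13.
No augmenting path remains; maximum flow = 13.
In the residual graph, reachable from Well: {Well, x1, x2}.
Min-cut edges: x1→x3 (3), x2→x3 (5), x2→x4 (5); capacity 3 + 5 + 5 = 13.
This cut is saturated, so no flow can exceed 13.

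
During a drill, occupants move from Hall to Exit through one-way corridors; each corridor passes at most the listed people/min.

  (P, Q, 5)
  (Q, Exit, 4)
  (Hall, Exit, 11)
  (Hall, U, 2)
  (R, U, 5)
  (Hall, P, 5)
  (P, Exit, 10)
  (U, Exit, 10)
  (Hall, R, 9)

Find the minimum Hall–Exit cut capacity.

23

Augment Hall→Exit: bottleneck 11, flow now 11.
Augment Hall→P→Exit: bottleneck 5, flow now 16.
Augment Hall→U→Exit: bottleneck 2, flow now 18.
Augment Hall→R→U→Exit: bottleneck 5, flow now 23.
No augmenting path remains; maximum flow = 23.
By max-flow min-cut, the minimum cut capacity equals the max flow.
In the residual graph, reachable from Hall: {Hall, R}.
Min-cut edges: Hall→P (5), Hall→U (2), Hall→Exit (11), R→U (5); capacity 5 + 2 + 11 + 5 = 23.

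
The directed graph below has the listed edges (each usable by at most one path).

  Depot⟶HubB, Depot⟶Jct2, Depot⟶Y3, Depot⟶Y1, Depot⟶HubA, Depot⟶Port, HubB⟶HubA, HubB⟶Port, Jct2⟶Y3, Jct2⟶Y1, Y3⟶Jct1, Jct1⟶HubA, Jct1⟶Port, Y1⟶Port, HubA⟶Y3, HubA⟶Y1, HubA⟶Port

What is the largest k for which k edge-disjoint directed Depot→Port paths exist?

Assign every edge capacity 1; by Menger, the answer equals the max flow.
Path Depot→Port (+1); total 1.
Path Depot→HubB→Port (+1); total 2.
Path Depot→Y1→Port (+1); total 3.
Path Depot→HubA→Port (+1); total 4.
Path Depot→Y3→Jct1→Port (+1); total 5.
No residual Depot→Port path; max flow = 5.
Certifying cut of size 5: {Depot→HubA, Depot→HubB, Depot→Port, Y1→Port, Y3→Jct1}.

5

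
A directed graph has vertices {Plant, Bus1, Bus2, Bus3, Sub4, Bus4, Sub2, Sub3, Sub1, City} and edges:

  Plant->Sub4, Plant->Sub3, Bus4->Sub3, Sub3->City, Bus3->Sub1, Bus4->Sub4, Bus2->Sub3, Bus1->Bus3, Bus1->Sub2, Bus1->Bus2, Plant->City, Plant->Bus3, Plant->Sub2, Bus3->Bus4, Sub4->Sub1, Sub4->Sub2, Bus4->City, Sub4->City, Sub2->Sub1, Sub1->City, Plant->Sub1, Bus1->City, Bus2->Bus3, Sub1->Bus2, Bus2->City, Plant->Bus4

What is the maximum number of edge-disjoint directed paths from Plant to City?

6

Assign every edge capacity 1; by Menger, the answer equals the max flow.
Path Plant→City (+1); total 1.
Path Plant→Sub4→City (+1); total 2.
Path Plant→Bus4→City (+1); total 3.
Path Plant→Sub3→City (+1); total 4.
Path Plant→Sub1→City (+1); total 5.
Path Plant→Bus3→Sub1→Bus2→City (+1); total 6.
No residual Plant→City path; max flow = 6.
Certifying cut of size 6: {Bus4→City, Plant→City, Sub1→Bus2, Sub1→City, Sub3→City, Sub4→City}.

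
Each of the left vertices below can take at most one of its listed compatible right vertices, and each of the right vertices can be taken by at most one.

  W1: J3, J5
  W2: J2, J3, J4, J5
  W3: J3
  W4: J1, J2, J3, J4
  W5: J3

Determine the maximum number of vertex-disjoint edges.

4

Unit-capacity flow: source→left, listed edges, right→sink; max matching = max flow.
Augmenting path W1→J3 (+1); matched 1.
Augmenting path W2→J2 (+1); matched 2.
Augmenting path W4→J1 (+1); matched 3.
Augmenting path W3→J3→W1→J5 (+1); matched 4.
No augmenting path remains; maximum matching = 4.
König certificate: {W1, W2, W4, J3} is a vertex cover of size 4 (every listed pair touches it), so no matching can be larger.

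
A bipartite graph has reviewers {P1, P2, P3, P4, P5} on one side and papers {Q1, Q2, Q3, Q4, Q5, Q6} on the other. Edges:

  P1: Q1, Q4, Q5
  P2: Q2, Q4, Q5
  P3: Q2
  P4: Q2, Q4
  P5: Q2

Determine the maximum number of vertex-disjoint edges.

4

Unit-capacity flow: source→left, listed edges, right→sink; max matching = max flow.
Augmenting path P1→Q1 (+1); matched 1.
Augmenting path P2→Q2 (+1); matched 2.
Augmenting path P4→Q4 (+1); matched 3.
Augmenting path P3→Q2→P2→Q5 (+1); matched 4.
No augmenting path remains; maximum matching = 4.
König certificate: {P1, P2, P4, Q2} is a vertex cover of size 4 (every listed pair touches it), so no matching can be larger.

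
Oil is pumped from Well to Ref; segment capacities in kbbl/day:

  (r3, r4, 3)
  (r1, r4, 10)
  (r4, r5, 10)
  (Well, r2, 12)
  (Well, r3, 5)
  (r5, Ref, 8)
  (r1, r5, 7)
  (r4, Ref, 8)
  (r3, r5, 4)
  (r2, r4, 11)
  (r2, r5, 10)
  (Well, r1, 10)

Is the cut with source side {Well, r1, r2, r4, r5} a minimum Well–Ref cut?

No — its capacity is 21, but the minimum cut has capacity 16.

Given cut capacity: 5 + 8 + 8 = 21.
Augment Well→r1→r4→Ref: bottleneck 8, flow now 8.
Augment Well→r1→r5→Ref: bottleneck 2, flow now 10.
Augment Well→r2→r5→Ref: bottleneck 6, flow now 16.
No augmenting path remains; maximum flow = 16.
In the residual graph, reachable from Well: {Well, r1, r2, r3, r4, r5}.
Min-cut edges: r4→Ref (8), r5→Ref (8); capacity 8 + 8 = 16.
Cut capacity 21 exceeds the max flow 16, so it is not minimum.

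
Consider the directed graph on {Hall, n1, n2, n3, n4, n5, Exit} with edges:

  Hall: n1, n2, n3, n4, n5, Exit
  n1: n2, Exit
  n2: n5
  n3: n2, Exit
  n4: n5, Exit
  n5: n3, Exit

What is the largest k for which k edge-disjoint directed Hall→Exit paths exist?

5

Assign every edge capacity 1; by Menger, the answer equals the max flow.
Path Hall→Exit (+1); total 1.
Path Hall→n1→Exit (+1); total 2.
Path Hall→n3→Exit (+1); total 3.
Path Hall→n4→Exit (+1); total 4.
Path Hall→n5→Exit (+1); total 5.
No residual Hall→Exit path; max flow = 5.
Certifying cut of size 5: {Hall→Exit, Hall→n1, Hall→n4, n3→Exit, n5→Exit}.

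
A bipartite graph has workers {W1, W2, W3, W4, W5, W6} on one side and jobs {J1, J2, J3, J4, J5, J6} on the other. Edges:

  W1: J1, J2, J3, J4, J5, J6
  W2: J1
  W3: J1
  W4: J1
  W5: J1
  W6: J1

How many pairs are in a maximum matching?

Unit-capacity flow: source→left, listed edges, right→sink; max matching = max flow.
Augmenting path W1→J1 (+1); matched 1.
Augmenting path W2→J1→W1→J2 (+1); matched 2.
No augmenting path remains; maximum matching = 2.
König certificate: {W1, J1} is a vertex cover of size 2 (every listed pair touches it), so no matching can be larger.

2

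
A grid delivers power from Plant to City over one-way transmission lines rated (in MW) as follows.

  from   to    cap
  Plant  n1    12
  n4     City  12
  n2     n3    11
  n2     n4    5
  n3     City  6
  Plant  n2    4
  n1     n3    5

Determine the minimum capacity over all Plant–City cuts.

Augment Plant→n1→n3→City: bottleneck 5, flow now 5.
Augment Plant→n2→n3→City: bottleneck 1, flow now 6.
Augment Plant→n2→n4→City: bottleneck 3, flow now 9.
No augmenting path remains; maximum flow = 9.
By max-flow min-cut, the minimum cut capacity equals the max flow.
In the residual graph, reachable from Plant: {Plant, n1}.
Min-cut edges: Plant→n2 (4), n1→n3 (5); capacity 4 + 5 = 9.

9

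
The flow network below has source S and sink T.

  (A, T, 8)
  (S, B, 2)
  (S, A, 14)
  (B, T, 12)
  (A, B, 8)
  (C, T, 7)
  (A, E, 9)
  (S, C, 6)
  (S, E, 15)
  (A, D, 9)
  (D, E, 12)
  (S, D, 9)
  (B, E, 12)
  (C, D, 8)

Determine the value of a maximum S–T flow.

22

Augment S→A→T: bottleneck 8, flow now 8.
Augment S→B→T: bottleneck 2, flow now 10.
Augment S→C→T: bottleneck 6, flow now 16.
Augment S→A→B→T: bottleneck 6, flow now 22.
No augmenting path remains; maximum flow = 22.
In the residual graph, reachable from S: {S, D, E}.
Min-cut edges: S→A (14), S→B (2), S→C (6); capacity 14 + 2 + 6 = 22.
This cut is saturated, so no flow can exceed 22.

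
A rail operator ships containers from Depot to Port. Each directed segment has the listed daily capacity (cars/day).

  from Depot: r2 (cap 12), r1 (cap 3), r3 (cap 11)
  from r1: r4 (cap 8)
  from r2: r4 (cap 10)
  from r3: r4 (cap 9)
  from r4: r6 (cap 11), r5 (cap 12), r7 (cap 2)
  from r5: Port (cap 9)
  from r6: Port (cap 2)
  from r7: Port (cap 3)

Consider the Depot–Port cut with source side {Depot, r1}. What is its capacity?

31

Edges leaving {Depot, r1}: Depot→r2 (12), Depot→r3 (11), r1→r4 (8).
Cut capacity = 12 + 11 + 8 = 31.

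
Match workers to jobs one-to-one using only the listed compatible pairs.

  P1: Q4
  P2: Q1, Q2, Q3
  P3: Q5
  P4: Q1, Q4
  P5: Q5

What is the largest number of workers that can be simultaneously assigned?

Unit-capacity flow: source→left, listed edges, right→sink; max matching = max flow.
Augmenting path P1→Q4 (+1); matched 1.
Augmenting path P2→Q1 (+1); matched 2.
Augmenting path P3→Q5 (+1); matched 3.
Augmenting path P4→Q1→P2→Q2 (+1); matched 4.
No augmenting path remains; maximum matching = 4.
König certificate: {P1, P2, P4, Q5} is a vertex cover of size 4 (every listed pair touches it), so no matching can be larger.

4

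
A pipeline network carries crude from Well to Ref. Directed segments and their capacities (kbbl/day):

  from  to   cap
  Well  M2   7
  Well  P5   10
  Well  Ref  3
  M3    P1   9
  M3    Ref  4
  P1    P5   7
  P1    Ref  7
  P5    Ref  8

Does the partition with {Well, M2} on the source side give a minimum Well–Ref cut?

No — its capacity is 13, but the minimum cut has capacity 11.

Given cut capacity: 10 + 3 = 13.
Augment Well→Ref: bottleneck 3, flow now 3.
Augment Well→P5→Ref: bottleneck 8, flow now 11.
No augmenting path remains; maximum flow = 11.
In the residual graph, reachable from Well: {Well, M2, P5}.
Min-cut edges: Well→Ref (3), P5→Ref (8); capacity 3 + 8 = 11.
Cut capacity 13 exceeds the max flow 11, so it is not minimum.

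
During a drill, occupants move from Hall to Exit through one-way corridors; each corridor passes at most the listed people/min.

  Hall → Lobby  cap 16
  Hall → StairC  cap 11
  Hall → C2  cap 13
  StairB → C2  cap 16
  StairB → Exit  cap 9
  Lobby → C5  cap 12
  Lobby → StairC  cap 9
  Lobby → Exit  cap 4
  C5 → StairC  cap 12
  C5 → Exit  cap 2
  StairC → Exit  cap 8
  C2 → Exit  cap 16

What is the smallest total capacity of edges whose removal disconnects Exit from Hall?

Augment Hall→Lobby→Exit: bottleneck 4, flow now 4.
Augment Hall→StairC→Exit: bottleneck 8, flow now 12.
Augment Hall→C2→Exit: bottleneck 13, flow now 25.
Augment Hall→Lobby→C5→Exit: bottleneck 2, flow now 27.
No augmenting path remains; maximum flow = 27.
By max-flow min-cut, the minimum cut capacity equals the max flow.
In the residual graph, reachable from Hall: {Hall, Lobby, C5, StairC}.
Min-cut edges: Hall→C2 (13), Lobby→Exit (4), C5→Exit (2), StairC→Exit (8); capacity 13 + 4 + 2 + 8 = 27.

27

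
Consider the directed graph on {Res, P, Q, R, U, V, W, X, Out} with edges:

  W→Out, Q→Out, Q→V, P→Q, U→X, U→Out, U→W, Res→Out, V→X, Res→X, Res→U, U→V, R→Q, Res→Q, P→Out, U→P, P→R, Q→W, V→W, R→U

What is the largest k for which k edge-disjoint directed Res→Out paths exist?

3

Assign every edge capacity 1; by Menger, the answer equals the max flow.
Path Res→Out (+1); total 1.
Path Res→Q→Out (+1); total 2.
Path Res→U→Out (+1); total 3.
No residual Res→Out path; max flow = 3.
Certifying cut of size 3: {Res→Out, Res→Q, Res→U}.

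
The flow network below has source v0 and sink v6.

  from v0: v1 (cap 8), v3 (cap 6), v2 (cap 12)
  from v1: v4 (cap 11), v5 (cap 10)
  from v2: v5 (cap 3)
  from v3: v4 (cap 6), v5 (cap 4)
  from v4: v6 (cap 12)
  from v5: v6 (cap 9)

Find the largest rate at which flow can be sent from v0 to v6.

17

Augment v0→v1→v4→v6: bottleneck 8, flow now 8.
Augment v0→v2→v5→v6: bottleneck 3, flow now 11.
Augment v0→v3→v4→v6: bottleneck 4, flow now 15.
Augment v0→v3→v5→v6: bottleneck 2, flow now 17.
No augmenting path remains; maximum flow = 17.
In the residual graph, reachable from v0: {v0, v2}.
Min-cut edges: v0→v1 (8), v0→v3 (6), v2→v5 (3); capacity 8 + 6 + 3 = 17.
This cut is saturated, so no flow can exceed 17.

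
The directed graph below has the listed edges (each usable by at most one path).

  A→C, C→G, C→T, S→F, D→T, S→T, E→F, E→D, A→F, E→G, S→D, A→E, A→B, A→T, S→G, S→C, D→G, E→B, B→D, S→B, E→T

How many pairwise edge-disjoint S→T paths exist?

Assign every edge capacity 1; by Menger, the answer equals the max flow.
Path S→T (+1); total 1.
Path S→C→T (+1); total 2.
Path S→D→T (+1); total 3.
No residual S→T path; max flow = 3.
Certifying cut of size 3: {D→T, S→C, S→T}.

3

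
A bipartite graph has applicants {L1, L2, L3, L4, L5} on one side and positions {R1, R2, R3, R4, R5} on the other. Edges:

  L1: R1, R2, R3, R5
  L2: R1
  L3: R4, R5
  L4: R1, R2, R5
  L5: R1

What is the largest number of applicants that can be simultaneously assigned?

4

Unit-capacity flow: source→left, listed edges, right→sink; max matching = max flow.
Augmenting path L1→R1 (+1); matched 1.
Augmenting path L3→R4 (+1); matched 2.
Augmenting path L4→R2 (+1); matched 3.
Augmenting path L2→R1→L1→R3 (+1); matched 4.
No augmenting path remains; maximum matching = 4.
König certificate: {L1, L3, L4, R1} is a vertex cover of size 4 (every listed pair touches it), so no matching can be larger.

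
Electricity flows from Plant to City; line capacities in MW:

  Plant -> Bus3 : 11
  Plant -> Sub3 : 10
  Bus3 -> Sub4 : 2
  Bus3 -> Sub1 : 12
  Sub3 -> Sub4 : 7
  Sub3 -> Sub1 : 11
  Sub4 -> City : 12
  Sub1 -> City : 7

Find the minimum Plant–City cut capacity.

Augment Plant→Bus3→Sub4→City: bottleneck 2, flow now 2.
Augment Plant→Bus3→Sub1→City: bottleneck 7, flow now 9.
Augment Plant→Sub3→Sub4→City: bottleneck 7, flow now 16.
No augmenting path remains; maximum flow = 16.
By max-flow min-cut, the minimum cut capacity equals the max flow.
In the residual graph, reachable from Plant: {Plant, Bus3, Sub3, Sub1}.
Min-cut edges: Bus3→Sub4 (2), Sub3→Sub4 (7), Sub1→City (7); capacity 2 + 7 + 7 = 16.

16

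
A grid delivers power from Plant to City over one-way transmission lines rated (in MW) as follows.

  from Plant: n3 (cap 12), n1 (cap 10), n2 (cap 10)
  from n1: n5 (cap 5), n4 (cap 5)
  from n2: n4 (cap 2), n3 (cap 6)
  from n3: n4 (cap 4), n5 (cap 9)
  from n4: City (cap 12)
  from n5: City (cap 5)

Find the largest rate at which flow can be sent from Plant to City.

Augment Plant→n1→n4→City: bottleneck 5, flow now 5.
Augment Plant→n1→n5→City: bottleneck 5, flow now 10.
Augment Plant→n2→n4→City: bottleneck 2, flow now 12.
Augment Plant→n3→n4→City: bottleneck 4, flow now 16.
No augmenting path remains; maximum flow = 16.
In the residual graph, reachable from Plant: {Plant, n1, n2, n3, n5}.
Min-cut edges: n1→n4 (5), n2→n4 (2), n3→n4 (4), n5→City (5); capacity 5 + 2 + 4 + 5 = 16.
This cut is saturated, so no flow can exceed 16.

16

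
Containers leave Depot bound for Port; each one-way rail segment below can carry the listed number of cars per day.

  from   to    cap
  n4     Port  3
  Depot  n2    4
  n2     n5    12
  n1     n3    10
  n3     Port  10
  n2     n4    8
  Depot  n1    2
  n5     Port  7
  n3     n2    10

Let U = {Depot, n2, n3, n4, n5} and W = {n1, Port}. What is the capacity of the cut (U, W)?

Edges leaving {Depot, n2, n3, n4, n5}: Depot→n1 (2), n3→Port (10), n4→Port (3), n5→Port (7).
Cut capacity = 2 + 10 + 3 + 7 = 22.

22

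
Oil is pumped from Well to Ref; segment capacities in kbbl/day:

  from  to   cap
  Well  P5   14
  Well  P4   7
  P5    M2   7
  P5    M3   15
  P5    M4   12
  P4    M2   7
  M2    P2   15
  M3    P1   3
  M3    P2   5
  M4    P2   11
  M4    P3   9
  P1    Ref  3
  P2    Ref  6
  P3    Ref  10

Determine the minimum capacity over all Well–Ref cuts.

18

Augment Well→P5→M2→P2→Ref: bottleneck 6, flow now 6.
Augment Well→P5→M3→P1→Ref: bottleneck 3, flow now 9.
Augment Well→P5→M4→P3→Ref: bottleneck 5, flow now 14.
Augment Well→P4→M2→P5→M4→P3→Ref: bottleneck 4, flow now 18. (uses reverse residual edge)
No augmenting path remains; maximum flow = 18.
By max-flow min-cut, the minimum cut capacity equals the max flow.
In the residual graph, reachable from Well: {Well, P5, P4, M2, M3, M4, P2}.
Min-cut edges: M3→P1 (3), M4→P3 (9), P2→Ref (6); capacity 3 + 9 + 6 = 18.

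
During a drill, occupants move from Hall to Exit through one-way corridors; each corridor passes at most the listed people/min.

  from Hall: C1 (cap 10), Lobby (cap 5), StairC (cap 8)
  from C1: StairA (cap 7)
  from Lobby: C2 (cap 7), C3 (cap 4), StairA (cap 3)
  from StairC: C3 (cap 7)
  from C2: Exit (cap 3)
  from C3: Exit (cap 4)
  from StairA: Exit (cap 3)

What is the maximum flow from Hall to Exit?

Augment Hall→C1→StairA→Exit: bottleneck 3, flow now 3.
Augment Hall→Lobby→C2→Exit: bottleneck 3, flow now 6.
Augment Hall→Lobby→C3→Exit: bottleneck 2, flow now 8.
Augment Hall→StairC→C3→Exit: bottleneck 2, flow now 10.
No augmenting path remains; maximum flow = 10.
In the residual graph, reachable from Hall: {Hall, C1, Lobby, StairC, C2, C3, StairA}.
Min-cut edges: C2→Exit (3), C3→Exit (4), StairA→Exit (3); capacity 3 + 4 + 3 = 10.
This cut is saturated, so no flow can exceed 10.

10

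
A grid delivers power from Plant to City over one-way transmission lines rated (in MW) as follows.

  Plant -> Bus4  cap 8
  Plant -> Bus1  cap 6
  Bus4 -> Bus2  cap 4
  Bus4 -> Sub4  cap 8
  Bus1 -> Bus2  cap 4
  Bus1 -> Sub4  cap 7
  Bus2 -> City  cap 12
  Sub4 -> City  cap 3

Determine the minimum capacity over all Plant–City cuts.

11

Augment Plant→Bus4→Bus2→City: bottleneck 4, flow now 4.
Augment Plant→Bus4→Sub4→City: bottleneck 3, flow now 7.
Augment Plant→Bus1→Bus2→City: bottleneck 4, flow now 11.
No augmenting path remains; maximum flow = 11.
By max-flow min-cut, the minimum cut capacity equals the max flow.
In the residual graph, reachable from Plant: {Plant, Bus4, Bus1, Sub4}.
Min-cut edges: Bus4→Bus2 (4), Bus1→Bus2 (4), Sub4→City (3); capacity 4 + 4 + 3 = 11.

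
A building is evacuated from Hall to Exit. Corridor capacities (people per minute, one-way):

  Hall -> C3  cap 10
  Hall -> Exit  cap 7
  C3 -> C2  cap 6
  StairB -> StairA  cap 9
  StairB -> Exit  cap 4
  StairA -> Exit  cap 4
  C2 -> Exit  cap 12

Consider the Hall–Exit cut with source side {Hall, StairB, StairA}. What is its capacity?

25

Edges leaving {Hall, StairB, StairA}: Hall→C3 (10), Hall→Exit (7), StairB→Exit (4), StairA→Exit (4).
Cut capacity = 10 + 7 + 4 + 4 = 25.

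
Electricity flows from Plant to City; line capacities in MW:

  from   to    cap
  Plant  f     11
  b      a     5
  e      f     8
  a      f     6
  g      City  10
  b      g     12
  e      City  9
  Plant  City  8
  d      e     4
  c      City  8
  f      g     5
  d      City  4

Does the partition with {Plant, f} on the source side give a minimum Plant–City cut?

Given cut capacity: 8 + 5 = 13.
Augment Plant→City: bottleneck 8, flow now 8.
Augment Plant→f→g→City: bottleneck 5, flow now 13.
No augmenting path remains; maximum flow = 13.
Cut capacity 13 equals the max flow, so it is a minimum cut.

Yes — it is a minimum cut (capacity 13).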